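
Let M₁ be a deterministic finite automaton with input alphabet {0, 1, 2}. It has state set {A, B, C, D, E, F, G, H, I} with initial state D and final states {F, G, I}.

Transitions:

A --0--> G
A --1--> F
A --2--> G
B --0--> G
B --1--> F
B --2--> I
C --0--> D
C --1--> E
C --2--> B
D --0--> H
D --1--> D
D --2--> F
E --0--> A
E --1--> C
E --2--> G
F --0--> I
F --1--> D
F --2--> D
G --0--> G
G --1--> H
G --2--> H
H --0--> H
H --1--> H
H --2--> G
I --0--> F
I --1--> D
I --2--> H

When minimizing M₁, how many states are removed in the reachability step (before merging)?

4

BFS from D reaches {D, F, G, H, I}; the 4 state(s) A, B, C, E are never visited.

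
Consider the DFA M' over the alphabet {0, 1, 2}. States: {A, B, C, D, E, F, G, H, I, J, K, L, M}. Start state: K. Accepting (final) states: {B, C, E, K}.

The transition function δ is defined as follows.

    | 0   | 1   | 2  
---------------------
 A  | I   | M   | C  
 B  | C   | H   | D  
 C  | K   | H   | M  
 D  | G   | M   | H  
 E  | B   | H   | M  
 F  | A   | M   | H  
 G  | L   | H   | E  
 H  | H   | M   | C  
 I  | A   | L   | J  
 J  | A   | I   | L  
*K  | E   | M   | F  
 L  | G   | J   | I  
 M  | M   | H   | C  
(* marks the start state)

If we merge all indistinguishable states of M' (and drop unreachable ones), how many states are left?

6

Start with accepting vs non-accepting: {B,C,E,K} | {A,D,F,G,H,I,J,L,M}.
Split {A,D,F,G,H,I,J,L,M} by δ(·,2) → {D,F,I,J,L} and {A,G,H,M}.
On input 2, block {B,C,E,K} splits into {B,K} and {C,E}.
Refine {D,F,I,J,L} on symbol 1: members go to different blocks, giving {I,J,L} and {D,F}.
Refine {A,G,H,M} on symbol 0: members go to different blocks, giving {A,G} and {H,M}.
No further refinement is possible. Final partition (6 blocks): {B,K} | {I,J,L} | {A,G} | {C,E} | {D,F} | {H,M}.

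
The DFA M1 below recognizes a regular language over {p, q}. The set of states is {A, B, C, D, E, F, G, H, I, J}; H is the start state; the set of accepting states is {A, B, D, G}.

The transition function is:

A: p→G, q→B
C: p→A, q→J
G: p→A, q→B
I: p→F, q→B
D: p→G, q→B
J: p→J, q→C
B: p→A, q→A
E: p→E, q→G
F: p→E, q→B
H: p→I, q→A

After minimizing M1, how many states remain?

2

States {C,D,J} cannot be reached from the start state, so discard them.
Initial partition by acceptance: {A,B,G} | {E,F,H,I}.
The partition is now stable with 2 blocks: {A,B,G} | {E,F,H,I}.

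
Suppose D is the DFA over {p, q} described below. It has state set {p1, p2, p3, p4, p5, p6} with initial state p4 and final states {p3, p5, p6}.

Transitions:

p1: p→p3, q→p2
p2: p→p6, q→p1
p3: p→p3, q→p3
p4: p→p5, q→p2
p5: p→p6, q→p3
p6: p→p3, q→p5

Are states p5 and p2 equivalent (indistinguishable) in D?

Every state is reachable, so we keep all 6.
P0 = {p3,p5,p6} | {p1,p2,p4}.
No further refinement is possible. Final partition (2 blocks): {p3,p5,p6} | {p1,p2,p4}.
p5 and p2 end up in different blocks, so they are distinguishable. For instance, the string 'ε' is accepted from only p5.

No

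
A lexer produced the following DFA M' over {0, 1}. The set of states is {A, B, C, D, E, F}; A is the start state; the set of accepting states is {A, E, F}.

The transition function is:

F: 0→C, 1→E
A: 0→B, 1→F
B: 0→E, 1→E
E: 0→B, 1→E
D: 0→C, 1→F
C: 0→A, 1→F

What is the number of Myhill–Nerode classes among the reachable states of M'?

2

First remove the unreachable states {D}; 5 states remain.
P0 = {A,E,F} | {B,C}.
Stable partition: {A,E,F} | {B,C} — 2 equivalence classes.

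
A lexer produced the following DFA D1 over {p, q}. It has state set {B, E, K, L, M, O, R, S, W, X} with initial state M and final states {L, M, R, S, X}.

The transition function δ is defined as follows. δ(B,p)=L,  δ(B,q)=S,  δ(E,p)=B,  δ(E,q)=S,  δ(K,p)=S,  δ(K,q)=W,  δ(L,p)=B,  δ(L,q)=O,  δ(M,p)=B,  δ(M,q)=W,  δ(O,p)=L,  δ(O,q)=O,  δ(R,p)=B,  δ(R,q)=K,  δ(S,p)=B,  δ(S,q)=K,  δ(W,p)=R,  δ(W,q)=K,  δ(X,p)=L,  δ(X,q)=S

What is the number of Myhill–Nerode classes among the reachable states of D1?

3

States {E,X} cannot be reached from the start state, so discard them.
P0 = {L,M,R,S} | {B,K,O,W}.
Split {B,K,O,W} by δ(·,q) → {K,O,W} and {B}.
The partition is now stable with 3 blocks: {L,M,R,S} | {K,O,W} | {B}.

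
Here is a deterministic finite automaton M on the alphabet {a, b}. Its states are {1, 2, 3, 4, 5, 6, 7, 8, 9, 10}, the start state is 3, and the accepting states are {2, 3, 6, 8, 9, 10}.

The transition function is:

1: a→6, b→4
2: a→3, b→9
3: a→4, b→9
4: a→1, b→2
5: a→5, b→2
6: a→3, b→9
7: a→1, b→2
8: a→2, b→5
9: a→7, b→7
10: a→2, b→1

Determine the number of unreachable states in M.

3

BFS from 3 reaches {1, 2, 3, 4, 6, 7, 9}; the 3 state(s) 5, 8, 10 are never visited.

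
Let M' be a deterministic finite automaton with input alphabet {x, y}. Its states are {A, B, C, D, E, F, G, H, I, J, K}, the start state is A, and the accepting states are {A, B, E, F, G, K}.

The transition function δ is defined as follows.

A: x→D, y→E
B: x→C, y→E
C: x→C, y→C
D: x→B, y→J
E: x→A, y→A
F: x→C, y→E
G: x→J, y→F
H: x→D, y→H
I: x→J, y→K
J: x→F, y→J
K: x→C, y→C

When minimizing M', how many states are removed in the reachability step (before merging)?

No path from A leads to G, H, I, K; the other 7 states are all reachable.

4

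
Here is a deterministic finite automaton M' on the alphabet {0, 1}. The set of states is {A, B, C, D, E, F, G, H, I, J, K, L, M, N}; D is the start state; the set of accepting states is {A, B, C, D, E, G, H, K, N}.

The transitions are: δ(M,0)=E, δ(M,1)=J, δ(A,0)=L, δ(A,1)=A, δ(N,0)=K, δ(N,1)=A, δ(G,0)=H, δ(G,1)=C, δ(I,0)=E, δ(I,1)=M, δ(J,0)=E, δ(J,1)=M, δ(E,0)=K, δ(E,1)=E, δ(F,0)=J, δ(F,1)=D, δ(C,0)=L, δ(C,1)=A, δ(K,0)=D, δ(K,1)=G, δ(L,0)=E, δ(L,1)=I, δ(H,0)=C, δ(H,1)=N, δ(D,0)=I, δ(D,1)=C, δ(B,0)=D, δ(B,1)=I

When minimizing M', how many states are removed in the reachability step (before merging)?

BFS from D reaches {A, C, D, E, G, H, I, J, K, L, M, N}; the 2 state(s) B, F are never visited.

2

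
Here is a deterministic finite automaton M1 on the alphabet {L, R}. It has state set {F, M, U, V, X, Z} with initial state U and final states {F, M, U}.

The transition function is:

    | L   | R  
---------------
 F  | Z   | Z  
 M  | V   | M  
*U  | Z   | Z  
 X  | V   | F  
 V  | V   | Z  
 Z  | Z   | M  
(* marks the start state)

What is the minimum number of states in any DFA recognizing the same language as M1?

States {F,X} cannot be reached from the start state, so discard them.
Start with accepting vs non-accepting: {M,U} | {V,Z}.
Split {M,U} by δ(·,R) → {U} and {M}.
Refine {V,Z} on symbol R: members go to different blocks, giving {Z} and {V}.
No further refinement is possible. Final partition (4 blocks): {U} | {Z} | {M} | {V}.

4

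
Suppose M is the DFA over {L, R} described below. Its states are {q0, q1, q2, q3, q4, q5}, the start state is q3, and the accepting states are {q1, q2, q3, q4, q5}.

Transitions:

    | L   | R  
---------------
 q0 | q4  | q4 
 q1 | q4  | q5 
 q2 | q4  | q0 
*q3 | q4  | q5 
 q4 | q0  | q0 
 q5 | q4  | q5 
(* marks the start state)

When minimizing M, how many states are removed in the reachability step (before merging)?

2

No path from q3 leads to q1, q2; the other 4 states are all reachable.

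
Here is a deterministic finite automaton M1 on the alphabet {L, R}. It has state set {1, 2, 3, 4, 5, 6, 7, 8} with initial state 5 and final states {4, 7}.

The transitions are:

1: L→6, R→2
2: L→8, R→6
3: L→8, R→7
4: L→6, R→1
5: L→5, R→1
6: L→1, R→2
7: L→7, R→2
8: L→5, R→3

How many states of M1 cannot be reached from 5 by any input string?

BFS from 5 reaches {1, 2, 3, 5, 6, 7, 8}; the 1 state(s) 4 are never visited.

1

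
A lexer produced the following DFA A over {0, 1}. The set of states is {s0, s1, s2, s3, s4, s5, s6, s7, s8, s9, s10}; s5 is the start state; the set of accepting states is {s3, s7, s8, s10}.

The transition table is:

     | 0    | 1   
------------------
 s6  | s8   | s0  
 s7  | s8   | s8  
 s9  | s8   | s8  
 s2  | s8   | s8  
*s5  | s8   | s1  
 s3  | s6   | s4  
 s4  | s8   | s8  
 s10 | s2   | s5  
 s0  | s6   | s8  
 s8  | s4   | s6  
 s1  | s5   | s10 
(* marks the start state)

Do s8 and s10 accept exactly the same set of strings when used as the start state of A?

Yes

Reachable states from the start: {s0,s1,s2,s4,s5,s6,s8,s10}. Unreachable: {s3,s7,s9} — drop them.
Start with accepting vs non-accepting: {s8,s10} | {s0,s1,s2,s4,s5,s6}.
Refine {s0,s1,s2,s4,s5,s6} on symbol 0: members go to different blocks, giving {s2,s4,s5,s6} and {s0,s1}.
Refine {s2,s4,s5,s6} on symbol 1: members go to different blocks, giving {s2,s4} and {s5,s6}.
No further refinement is possible. Final partition (4 blocks): {s8,s10} | {s2,s4} | {s0,s1} | {s5,s6}.
s8 and s10 lie in the same block of the stable partition, so they are equivalent — no string distinguishes them.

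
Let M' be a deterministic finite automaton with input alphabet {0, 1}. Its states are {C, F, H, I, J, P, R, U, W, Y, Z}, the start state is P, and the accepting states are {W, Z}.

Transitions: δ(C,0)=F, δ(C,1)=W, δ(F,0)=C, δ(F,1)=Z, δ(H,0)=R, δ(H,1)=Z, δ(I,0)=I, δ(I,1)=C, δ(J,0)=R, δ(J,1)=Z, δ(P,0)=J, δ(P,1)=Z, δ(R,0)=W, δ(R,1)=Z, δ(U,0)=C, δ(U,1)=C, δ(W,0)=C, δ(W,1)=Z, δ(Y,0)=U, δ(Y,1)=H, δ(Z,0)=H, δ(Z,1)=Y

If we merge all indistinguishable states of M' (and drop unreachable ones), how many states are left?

States {I} cannot be reached from the start state, so discard them.
Initial partition by acceptance: {W,Z} | {C,F,H,J,P,R,U,Y}.
On input 1, block {W,Z} splits into {W} and {Z}.
Split {C,F,H,J,P,R,U,Y} by δ(·,0) → {C,F,H,J,P,U,Y} and {R}.
On input 0, block {C,F,H,J,P,U,Y} splits into {C,F,P,U,Y} and {H,J}.
Split {C,F,P,U,Y} by δ(·,0) → {C,F,U,Y} and {P}.
Refine {C,F,U,Y} on symbol 1: members go to different blocks, giving {F} and {C} and {U} and {Y}.
No further refinement is possible. Final partition (9 blocks): {W} | {F} | {Z} | {R} | {H,J} | {P} | {C} | {U} | {Y}.

9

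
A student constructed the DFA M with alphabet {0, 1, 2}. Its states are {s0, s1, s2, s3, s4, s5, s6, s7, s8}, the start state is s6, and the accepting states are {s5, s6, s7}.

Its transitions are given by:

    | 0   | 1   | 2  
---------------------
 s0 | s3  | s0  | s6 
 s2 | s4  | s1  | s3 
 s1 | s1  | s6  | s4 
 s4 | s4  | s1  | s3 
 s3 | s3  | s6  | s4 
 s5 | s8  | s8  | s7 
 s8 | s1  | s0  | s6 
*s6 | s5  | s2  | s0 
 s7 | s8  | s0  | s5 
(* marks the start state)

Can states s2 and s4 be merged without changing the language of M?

All states are reachable from the start state.
P0 = {s5,s6,s7} | {s0,s1,s2,s3,s4,s8}.
Split {s5,s6,s7} by δ(·,0) → {s5,s7} and {s6}.
Refine {s0,s1,s2,s3,s4,s8} on symbol 1: members go to different blocks, giving {s0,s2,s4,s8} and {s1,s3}.
On input 0, block {s0,s2,s4,s8} splits into {s0,s8} and {s2,s4}.
The partition is now stable with 5 blocks: {s5,s7} | {s0,s8} | {s6} | {s1,s3} | {s2,s4}.
s2 and s4 lie in the same block of the stable partition, so they are equivalent — no string distinguishes them.

Yes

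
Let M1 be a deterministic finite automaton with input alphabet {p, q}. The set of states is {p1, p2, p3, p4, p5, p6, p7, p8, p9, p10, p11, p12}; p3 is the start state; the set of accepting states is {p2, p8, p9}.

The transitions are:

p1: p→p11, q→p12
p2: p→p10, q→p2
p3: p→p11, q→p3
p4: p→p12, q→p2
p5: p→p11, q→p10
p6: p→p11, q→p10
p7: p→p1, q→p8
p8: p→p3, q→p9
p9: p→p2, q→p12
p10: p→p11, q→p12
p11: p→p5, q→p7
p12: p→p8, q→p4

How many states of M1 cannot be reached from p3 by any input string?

No path from p3 leads to p6; the other 11 states are all reachable.

1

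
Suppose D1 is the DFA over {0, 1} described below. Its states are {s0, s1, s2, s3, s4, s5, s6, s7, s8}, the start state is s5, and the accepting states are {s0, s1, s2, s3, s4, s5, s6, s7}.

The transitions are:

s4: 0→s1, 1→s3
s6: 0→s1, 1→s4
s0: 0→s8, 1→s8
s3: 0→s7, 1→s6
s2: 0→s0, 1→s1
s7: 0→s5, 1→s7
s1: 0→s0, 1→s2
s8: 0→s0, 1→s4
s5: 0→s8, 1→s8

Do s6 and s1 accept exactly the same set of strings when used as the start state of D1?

Every state is reachable, so we keep all 9.
P0 = {s0,s1,s2,s3,s4,s5,s6,s7} | {s8}.
On input 0, block {s0,s1,s2,s3,s4,s5,s6,s7} splits into {s1,s2,s3,s4,s6,s7} and {s0,s5}.
Refine {s1,s2,s3,s4,s6,s7} on symbol 0: members go to different blocks, giving {s1,s2,s7} and {s3,s4,s6}.
Stable partition: {s1,s2,s7} | {s8} | {s0,s5} | {s3,s4,s6} — 4 equivalence classes.
s6 and s1 end up in different blocks, so they are distinguishable. For instance, the string '00' is accepted from only s6.

No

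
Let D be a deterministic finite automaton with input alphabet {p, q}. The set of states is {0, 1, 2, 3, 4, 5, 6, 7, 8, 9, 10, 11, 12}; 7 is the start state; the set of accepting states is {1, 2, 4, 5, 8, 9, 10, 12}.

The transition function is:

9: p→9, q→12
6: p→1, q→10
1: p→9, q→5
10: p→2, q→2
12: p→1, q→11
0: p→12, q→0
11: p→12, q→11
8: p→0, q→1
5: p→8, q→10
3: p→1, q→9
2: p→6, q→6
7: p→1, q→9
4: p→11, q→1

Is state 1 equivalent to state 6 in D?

No

States {3,4} cannot be reached from the start state, so discard them.
Initial partition by acceptance: {1,2,5,8,9,10,12} | {0,6,7,11}.
Split {1,2,5,8,9,10,12} by δ(·,p) → {1,5,9,10,12} and {2,8}.
Refine {1,5,9,10,12} on symbol p: members go to different blocks, giving {1,9,12} and {5,10}.
On input q, block {1,9,12} splits into {1} and {9} and {12}.
On input p, block {0,6,7,11} splits into {0,11} and {6,7}.
Refine {2,8} on symbol p: members go to different blocks, giving {2} and {8}.
On input p, block {5,10} splits into {5} and {10}.
On input q, block {6,7} splits into {6} and {7}.
No further refinement is possible. Final partition (10 blocks): {1} | {0,11} | {2} | {5} | {9} | {12} | {6} | {8} | {10} | {7}.
1 and 6 end up in different blocks, so they are distinguishable. For instance, the string 'ε' is accepted from only 1.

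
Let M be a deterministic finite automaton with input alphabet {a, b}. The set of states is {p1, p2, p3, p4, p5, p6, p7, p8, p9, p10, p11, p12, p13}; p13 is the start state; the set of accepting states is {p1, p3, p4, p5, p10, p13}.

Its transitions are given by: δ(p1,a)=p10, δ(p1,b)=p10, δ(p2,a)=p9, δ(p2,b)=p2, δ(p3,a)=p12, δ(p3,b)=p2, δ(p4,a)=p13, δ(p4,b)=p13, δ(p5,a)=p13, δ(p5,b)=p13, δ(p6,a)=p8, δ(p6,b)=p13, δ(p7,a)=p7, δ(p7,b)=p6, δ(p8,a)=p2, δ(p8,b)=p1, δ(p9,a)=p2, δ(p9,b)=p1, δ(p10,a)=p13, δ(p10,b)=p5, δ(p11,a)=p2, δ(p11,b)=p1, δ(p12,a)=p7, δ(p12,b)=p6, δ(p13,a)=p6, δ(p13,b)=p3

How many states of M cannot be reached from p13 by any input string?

2

BFS from p13 reaches {p1, p2, p3, p5, p6, p7, p8, p9, p10, p12, p13}; the 2 state(s) p4, p11 are never visited.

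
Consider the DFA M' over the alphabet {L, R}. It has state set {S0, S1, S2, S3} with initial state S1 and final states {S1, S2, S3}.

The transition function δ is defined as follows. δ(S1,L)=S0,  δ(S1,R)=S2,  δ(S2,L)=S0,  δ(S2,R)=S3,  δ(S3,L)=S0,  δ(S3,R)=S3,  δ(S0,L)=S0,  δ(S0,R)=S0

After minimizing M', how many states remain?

Initial partition by acceptance: {S1,S2,S3} | {S0}.
Stable partition: {S1,S2,S3} | {S0} — 2 equivalence classes.

2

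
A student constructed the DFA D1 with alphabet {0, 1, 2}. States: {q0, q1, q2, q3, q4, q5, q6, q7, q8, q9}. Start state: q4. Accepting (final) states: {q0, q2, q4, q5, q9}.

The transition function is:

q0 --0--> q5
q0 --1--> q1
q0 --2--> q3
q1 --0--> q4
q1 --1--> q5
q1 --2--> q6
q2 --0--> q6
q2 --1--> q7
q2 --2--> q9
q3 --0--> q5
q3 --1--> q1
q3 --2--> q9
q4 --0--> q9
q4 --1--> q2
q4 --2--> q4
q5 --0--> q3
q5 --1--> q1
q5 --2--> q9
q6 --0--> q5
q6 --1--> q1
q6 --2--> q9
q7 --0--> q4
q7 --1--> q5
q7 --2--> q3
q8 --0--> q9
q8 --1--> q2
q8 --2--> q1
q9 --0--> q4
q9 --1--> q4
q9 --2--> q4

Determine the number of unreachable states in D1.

No path from q4 leads to q0, q8; the other 8 states are all reachable.

2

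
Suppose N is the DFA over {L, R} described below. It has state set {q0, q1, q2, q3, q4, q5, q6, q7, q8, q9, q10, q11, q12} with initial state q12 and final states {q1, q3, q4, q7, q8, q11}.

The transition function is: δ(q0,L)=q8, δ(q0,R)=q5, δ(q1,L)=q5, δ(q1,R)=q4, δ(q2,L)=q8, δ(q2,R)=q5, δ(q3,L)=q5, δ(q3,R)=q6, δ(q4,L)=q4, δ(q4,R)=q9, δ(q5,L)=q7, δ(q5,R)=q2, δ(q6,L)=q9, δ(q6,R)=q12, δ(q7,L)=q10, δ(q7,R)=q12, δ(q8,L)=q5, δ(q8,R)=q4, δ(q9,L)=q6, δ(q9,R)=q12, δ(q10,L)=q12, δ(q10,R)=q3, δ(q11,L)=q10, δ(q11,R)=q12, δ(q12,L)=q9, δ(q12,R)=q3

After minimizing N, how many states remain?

9

States {q0,q1,q11} cannot be reached from the start state, so discard them.
P0 = {q3,q4,q7,q8} | {q2,q5,q6,q9,q10,q12}.
Split {q3,q4,q7,q8} by δ(·,L) → {q3,q7,q8} and {q4}.
Refine {q3,q7,q8} on symbol R: members go to different blocks, giving {q3,q7} and {q8}.
On input L, block {q2,q5,q6,q9,q10,q12} splits into {q6,q9,q10,q12} and {q2} and {q5}.
On input L, block {q3,q7} splits into {q3} and {q7}.
Split {q6,q9,q10,q12} by δ(·,R) → {q6,q9} and {q10,q12}.
Split {q10,q12} by δ(·,L) → {q10} and {q12}.
The partition is now stable with 9 blocks: {q3} | {q6,q9} | {q4} | {q8} | {q2} | {q5} | {q7} | {q10} | {q12}.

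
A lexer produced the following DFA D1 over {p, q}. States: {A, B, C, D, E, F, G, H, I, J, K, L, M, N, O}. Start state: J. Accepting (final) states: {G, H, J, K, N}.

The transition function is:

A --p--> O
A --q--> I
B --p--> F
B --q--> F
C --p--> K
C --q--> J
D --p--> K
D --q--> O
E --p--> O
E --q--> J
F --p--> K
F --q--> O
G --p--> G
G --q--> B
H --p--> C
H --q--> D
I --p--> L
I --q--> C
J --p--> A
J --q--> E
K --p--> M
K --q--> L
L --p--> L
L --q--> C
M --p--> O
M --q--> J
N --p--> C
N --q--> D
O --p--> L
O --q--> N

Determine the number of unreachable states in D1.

4

No path from J leads to B, F, G, H; the other 11 states are all reachable.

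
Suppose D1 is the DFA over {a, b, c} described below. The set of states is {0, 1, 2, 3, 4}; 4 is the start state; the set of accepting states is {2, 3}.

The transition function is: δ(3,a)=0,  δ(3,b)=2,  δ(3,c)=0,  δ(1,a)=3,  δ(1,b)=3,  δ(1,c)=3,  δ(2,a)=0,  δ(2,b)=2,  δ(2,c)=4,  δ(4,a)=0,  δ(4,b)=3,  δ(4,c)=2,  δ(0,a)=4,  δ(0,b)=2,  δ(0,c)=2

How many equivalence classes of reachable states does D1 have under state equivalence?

Reachable states from the start: {0,2,3,4}. Unreachable: {1} — drop them.
P0 = {2,3} | {0,4}.
No further refinement is possible. Final partition (2 blocks): {2,3} | {0,4}.

2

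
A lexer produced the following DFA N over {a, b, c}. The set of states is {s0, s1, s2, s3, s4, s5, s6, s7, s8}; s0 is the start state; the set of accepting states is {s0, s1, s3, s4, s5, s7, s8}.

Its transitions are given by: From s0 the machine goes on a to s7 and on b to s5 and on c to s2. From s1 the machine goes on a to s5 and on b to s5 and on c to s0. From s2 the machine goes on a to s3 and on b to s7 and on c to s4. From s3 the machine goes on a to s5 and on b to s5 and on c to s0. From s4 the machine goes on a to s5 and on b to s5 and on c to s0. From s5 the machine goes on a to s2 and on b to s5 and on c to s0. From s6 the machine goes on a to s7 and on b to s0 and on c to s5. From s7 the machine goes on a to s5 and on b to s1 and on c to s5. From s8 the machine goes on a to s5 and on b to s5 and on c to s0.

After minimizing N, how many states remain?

5

States {s6,s8} cannot be reached from the start state, so discard them.
Initial partition by acceptance: {s0,s1,s3,s4,s5,s7} | {s2}.
Split {s0,s1,s3,s4,s5,s7} by δ(·,a) → {s0,s1,s3,s4,s7} and {s5}.
On input a, block {s0,s1,s3,s4,s7} splits into {s1,s3,s4,s7} and {s0}.
Split {s1,s3,s4,s7} by δ(·,b) → {s1,s3,s4} and {s7}.
No further refinement is possible. Final partition (5 blocks): {s1,s3,s4} | {s2} | {s5} | {s0} | {s7}.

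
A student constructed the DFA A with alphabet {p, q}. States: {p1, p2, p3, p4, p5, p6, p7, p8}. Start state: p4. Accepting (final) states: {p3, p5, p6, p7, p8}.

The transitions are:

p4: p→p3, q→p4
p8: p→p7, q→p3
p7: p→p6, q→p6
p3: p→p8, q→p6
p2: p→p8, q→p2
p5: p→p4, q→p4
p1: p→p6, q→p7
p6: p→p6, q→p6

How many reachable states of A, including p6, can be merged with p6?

Reachable states from the start: {p3,p4,p6,p7,p8}. Unreachable: {p1,p2,p5} — drop them.
P0 = {p3,p6,p7,p8} | {p4}.
Stable partition: {p3,p6,p7,p8} | {p4} — 2 equivalence classes.
State p6 belongs to the block {p3,p6,p7,p8}, which has 4 states.

4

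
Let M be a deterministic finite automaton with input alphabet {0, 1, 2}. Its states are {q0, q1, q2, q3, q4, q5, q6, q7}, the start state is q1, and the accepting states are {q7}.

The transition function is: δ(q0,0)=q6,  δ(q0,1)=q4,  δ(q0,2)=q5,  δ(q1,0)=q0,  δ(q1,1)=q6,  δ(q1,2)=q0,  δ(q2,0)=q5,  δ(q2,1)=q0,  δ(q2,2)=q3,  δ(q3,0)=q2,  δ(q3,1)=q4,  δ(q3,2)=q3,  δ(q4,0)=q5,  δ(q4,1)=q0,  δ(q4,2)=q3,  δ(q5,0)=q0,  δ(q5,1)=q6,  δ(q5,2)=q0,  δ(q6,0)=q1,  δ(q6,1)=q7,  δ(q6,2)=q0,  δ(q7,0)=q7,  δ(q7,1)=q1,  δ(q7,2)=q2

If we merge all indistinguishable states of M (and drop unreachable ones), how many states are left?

Start with accepting vs non-accepting: {q7} | {q0,q1,q2,q3,q4,q5,q6}.
Split {q0,q1,q2,q3,q4,q5,q6} by δ(·,1) → {q0,q1,q2,q3,q4,q5} and {q6}.
Refine {q0,q1,q2,q3,q4,q5} on symbol 0: members go to different blocks, giving {q1,q2,q3,q4,q5} and {q0}.
On input 0, block {q1,q2,q3,q4,q5} splits into {q2,q3,q4} and {q1,q5}.
On input 0, block {q2,q3,q4} splits into {q2,q4} and {q3}.
Stable partition: {q7} | {q2,q4} | {q6} | {q0} | {q1,q5} | {q3} — 6 equivalence classes.

6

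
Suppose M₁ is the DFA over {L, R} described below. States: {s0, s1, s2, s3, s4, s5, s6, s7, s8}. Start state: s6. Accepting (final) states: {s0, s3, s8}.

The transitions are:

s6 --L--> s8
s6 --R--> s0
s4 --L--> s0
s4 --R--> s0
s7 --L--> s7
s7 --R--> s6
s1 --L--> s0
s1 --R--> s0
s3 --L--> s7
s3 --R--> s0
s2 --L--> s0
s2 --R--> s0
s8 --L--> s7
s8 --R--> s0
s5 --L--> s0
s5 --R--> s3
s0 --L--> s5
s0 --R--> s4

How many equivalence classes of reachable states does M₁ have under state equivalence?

States {s1,s2} cannot be reached from the start state, so discard them.
Start with accepting vs non-accepting: {s0,s3,s8} | {s4,s5,s6,s7}.
Refine {s0,s3,s8} on symbol R: members go to different blocks, giving {s3,s8} and {s0}.
Refine {s4,s5,s6,s7} on symbol L: members go to different blocks, giving {s4,s5} and {s6} and {s7}.
Split {s4,s5} by δ(·,R) → {s4} and {s5}.
The partition is now stable with 6 blocks: {s3,s8} | {s4} | {s0} | {s6} | {s7} | {s5}.

6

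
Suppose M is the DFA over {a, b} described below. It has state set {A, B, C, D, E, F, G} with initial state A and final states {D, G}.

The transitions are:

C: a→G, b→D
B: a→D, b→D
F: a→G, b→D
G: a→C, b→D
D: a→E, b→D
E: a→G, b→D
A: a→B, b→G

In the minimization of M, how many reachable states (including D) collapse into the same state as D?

2

Reachable states from the start: {A,B,C,D,E,G}. Unreachable: {F} — drop them.
Initial partition by acceptance: {D,G} | {A,B,C,E}.
Split {A,B,C,E} by δ(·,a) → {B,C,E} and {A}.
No further refinement is possible. Final partition (3 blocks): {D,G} | {B,C,E} | {A}.
State D belongs to the block {D,G}, which has 2 states.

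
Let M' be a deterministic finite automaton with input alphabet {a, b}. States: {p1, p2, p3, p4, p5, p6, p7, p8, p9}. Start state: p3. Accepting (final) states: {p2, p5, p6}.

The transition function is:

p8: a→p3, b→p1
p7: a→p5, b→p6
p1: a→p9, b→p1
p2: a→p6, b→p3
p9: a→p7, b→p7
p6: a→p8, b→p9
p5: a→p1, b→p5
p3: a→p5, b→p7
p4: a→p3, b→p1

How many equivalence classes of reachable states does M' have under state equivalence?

7

States {p2,p4} cannot be reached from the start state, so discard them.
Start with accepting vs non-accepting: {p5,p6} | {p1,p3,p7,p8,p9}.
Refine {p5,p6} on symbol b: members go to different blocks, giving {p5} and {p6}.
Refine {p1,p3,p7,p8,p9} on symbol a: members go to different blocks, giving {p1,p8,p9} and {p3,p7}.
On input a, block {p1,p8,p9} splits into {p8,p9} and {p1}.
On input b, block {p8,p9} splits into {p8} and {p9}.
On input b, block {p3,p7} splits into {p3} and {p7}.
Stable partition: {p5} | {p8} | {p6} | {p3} | {p1} | {p9} | {p7} — 7 equivalence classes.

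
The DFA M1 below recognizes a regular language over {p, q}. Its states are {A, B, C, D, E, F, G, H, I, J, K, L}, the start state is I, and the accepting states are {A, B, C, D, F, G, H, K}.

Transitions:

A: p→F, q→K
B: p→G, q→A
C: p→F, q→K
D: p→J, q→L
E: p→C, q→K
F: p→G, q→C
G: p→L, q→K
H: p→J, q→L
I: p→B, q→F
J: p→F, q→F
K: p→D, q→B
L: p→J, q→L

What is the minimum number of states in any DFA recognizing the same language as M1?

7

States {E,H} cannot be reached from the start state, so discard them.
Start with accepting vs non-accepting: {A,B,C,D,F,G,K} | {I,J,L}.
On input p, block {A,B,C,D,F,G,K} splits into {A,B,C,F,K} and {D,G}.
On input p, block {A,B,C,F,K} splits into {B,F,K} and {A,C}.
On input q, block {B,F,K} splits into {B,F} and {K}.
Refine {I,J,L} on symbol p: members go to different blocks, giving {I,J} and {L}.
Split {D,G} by δ(·,p) → {D} and {G}.
The partition is now stable with 7 blocks: {B,F} | {I,J} | {D} | {A,C} | {K} | {L} | {G}.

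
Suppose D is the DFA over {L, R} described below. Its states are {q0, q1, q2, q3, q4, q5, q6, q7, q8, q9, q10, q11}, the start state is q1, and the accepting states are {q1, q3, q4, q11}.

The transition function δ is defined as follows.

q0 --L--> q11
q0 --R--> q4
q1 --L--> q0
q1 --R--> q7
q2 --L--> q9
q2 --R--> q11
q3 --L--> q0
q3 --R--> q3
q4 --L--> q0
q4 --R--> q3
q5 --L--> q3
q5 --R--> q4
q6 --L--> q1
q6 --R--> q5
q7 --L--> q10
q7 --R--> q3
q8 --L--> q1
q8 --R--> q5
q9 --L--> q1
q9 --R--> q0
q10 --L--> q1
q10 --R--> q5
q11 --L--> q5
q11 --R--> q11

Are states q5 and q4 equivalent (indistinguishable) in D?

No

States {q2,q6,q8,q9} cannot be reached from the start state, so discard them.
P0 = {q1,q3,q4,q11} | {q0,q5,q7,q10}.
Split {q1,q3,q4,q11} by δ(·,R) → {q3,q4,q11} and {q1}.
Split {q0,q5,q7,q10} by δ(·,L) → {q0,q5} and {q7} and {q10}.
The partition is now stable with 5 blocks: {q3,q4,q11} | {q0,q5} | {q1} | {q7} | {q10}.
q5 and q4 end up in different blocks, so they are distinguishable. For instance, the string 'ε' is accepted from only q4.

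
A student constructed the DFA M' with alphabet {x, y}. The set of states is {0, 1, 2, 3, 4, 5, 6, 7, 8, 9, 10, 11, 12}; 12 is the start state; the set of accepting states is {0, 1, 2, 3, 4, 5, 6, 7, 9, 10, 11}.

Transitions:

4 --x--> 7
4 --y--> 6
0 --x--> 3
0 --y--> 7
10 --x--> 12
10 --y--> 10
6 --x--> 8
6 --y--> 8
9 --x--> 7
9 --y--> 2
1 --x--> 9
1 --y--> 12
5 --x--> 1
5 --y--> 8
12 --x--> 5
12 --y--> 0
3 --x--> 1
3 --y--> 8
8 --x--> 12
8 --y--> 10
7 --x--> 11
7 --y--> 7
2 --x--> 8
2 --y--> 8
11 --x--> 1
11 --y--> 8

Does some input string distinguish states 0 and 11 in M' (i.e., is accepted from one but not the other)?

Yes

First remove the unreachable states {4,6}; 11 states remain.
P0 = {0,1,2,3,5,7,9,10,11} | {8,12}.
Split {0,1,2,3,5,7,9,10,11} by δ(·,x) → {0,1,3,5,7,9,11} and {2,10}.
On input y, block {0,1,3,5,7,9,11} splits into {1,3,5,11} and {0,7} and {9}.
Refine {1,3,5,11} on symbol x: members go to different blocks, giving {3,5,11} and {1}.
Refine {8,12} on symbol x: members go to different blocks, giving {8} and {12}.
Split {2,10} by δ(·,x) → {2} and {10}.
Stable partition: {3,5,11} | {8} | {2} | {0,7} | {9} | {1} | {12} | {10} — 8 equivalence classes.
0 and 11 end up in different blocks, so they are distinguishable. For instance, the string 'y' is accepted from only 0.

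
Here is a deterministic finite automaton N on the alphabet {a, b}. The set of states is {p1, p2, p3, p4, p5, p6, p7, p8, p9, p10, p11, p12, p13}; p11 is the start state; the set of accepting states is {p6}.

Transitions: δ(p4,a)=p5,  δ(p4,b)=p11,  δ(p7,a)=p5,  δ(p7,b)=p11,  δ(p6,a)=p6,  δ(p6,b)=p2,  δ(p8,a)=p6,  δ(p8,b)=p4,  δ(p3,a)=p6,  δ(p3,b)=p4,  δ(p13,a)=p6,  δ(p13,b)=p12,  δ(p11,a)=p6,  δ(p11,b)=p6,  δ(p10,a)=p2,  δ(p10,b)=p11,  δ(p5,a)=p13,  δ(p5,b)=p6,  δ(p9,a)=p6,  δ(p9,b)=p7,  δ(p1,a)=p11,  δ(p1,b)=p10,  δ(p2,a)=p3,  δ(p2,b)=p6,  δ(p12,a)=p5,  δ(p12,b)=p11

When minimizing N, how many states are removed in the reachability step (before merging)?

No path from p11 leads to p1, p7, p8, p9, p10; the other 8 states are all reachable.

5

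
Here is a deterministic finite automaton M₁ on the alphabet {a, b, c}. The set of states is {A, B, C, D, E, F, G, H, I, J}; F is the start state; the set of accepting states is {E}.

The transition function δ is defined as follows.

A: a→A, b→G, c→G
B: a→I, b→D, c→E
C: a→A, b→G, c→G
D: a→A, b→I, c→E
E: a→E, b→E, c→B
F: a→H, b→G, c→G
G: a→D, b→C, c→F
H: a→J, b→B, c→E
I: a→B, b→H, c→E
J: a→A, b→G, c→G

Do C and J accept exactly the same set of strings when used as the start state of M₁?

Yes

Every state is reachable, so we keep all 10.
Start with accepting vs non-accepting: {E} | {A,B,C,D,F,G,H,I,J}.
On input c, block {A,B,C,D,F,G,H,I,J} splits into {A,C,F,G,J} and {B,D,H,I}.
Refine {A,C,F,G,J} on symbol a: members go to different blocks, giving {A,C,J} and {F,G}.
Refine {B,D,H,I} on symbol a: members go to different blocks, giving {B,I} and {D,H}.
Refine {F,G} on symbol b: members go to different blocks, giving {F} and {G}.
Stable partition: {E} | {A,C,J} | {B,I} | {F} | {D,H} | {G} — 6 equivalence classes.
C and J lie in the same block of the stable partition, so they are equivalent — no string distinguishes them.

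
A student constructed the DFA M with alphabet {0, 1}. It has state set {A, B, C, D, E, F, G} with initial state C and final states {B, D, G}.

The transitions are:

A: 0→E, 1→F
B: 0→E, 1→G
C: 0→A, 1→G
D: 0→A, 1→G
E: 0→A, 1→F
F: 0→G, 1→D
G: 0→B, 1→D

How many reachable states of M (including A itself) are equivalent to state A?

Start with accepting vs non-accepting: {B,D,G} | {A,C,E,F}.
Split {B,D,G} by δ(·,0) → {B,D} and {G}.
Refine {A,C,E,F} on symbol 0: members go to different blocks, giving {A,C,E} and {F}.
On input 1, block {A,C,E} splits into {A,E} and {C}.
Stable partition: {B,D} | {A,E} | {G} | {F} | {C} — 5 equivalence classes.
The equivalence class containing A is {A,E}, of size 2.

2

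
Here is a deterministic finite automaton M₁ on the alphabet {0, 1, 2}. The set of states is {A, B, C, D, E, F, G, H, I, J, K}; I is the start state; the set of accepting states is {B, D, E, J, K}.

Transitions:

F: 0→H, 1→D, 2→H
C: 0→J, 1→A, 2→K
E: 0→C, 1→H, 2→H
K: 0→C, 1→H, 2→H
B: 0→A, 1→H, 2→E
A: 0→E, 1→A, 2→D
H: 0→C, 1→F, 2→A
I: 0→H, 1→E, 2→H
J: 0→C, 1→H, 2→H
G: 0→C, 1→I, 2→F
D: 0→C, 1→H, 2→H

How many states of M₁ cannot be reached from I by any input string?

Starting at I and following transitions, the reachable set is {A, C, D, E, F, H, I, J, K}. That leaves B, G unreachable — 2 in total.

2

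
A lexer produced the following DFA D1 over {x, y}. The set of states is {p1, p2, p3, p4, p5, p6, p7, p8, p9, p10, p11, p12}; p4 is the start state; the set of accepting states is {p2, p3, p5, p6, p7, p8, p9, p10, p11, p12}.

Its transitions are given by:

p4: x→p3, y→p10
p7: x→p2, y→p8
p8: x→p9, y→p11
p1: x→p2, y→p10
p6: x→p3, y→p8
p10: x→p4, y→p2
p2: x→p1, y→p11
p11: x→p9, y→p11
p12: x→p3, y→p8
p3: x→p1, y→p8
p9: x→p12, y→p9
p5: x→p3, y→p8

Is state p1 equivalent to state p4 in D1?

Yes

First remove the unreachable states {p5,p6,p7}; 9 states remain.
Initial partition by acceptance: {p2,p3,p8,p9,p10,p11,p12} | {p1,p4}.
On input x, block {p2,p3,p8,p9,p10,p11,p12} splits into {p8,p9,p11,p12} and {p2,p3,p10}.
Refine {p8,p9,p11,p12} on symbol x: members go to different blocks, giving {p8,p9,p11} and {p12}.
Refine {p8,p9,p11} on symbol x: members go to different blocks, giving {p8,p11} and {p9}.
On input y, block {p2,p3,p10} splits into {p2,p3} and {p10}.
No further refinement is possible. Final partition (6 blocks): {p8,p11} | {p1,p4} | {p2,p3} | {p12} | {p9} | {p10}.
p1 and p4 lie in the same block of the stable partition, so they are equivalent — no string distinguishes them.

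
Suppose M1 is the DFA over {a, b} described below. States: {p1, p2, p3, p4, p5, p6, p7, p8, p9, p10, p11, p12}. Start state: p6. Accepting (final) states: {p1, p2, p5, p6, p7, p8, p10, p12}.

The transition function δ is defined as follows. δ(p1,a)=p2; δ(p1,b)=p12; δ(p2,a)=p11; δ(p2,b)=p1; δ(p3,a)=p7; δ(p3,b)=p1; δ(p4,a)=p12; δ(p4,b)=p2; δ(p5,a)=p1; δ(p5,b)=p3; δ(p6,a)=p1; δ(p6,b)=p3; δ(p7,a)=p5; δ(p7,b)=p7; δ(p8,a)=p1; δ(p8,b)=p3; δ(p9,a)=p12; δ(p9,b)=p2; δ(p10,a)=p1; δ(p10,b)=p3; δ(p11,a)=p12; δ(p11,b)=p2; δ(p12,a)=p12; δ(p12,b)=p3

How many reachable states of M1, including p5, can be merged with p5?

States {p4,p8,p9,p10} cannot be reached from the start state, so discard them.
Start with accepting vs non-accepting: {p1,p2,p5,p6,p7,p12} | {p3,p11}.
On input a, block {p1,p2,p5,p6,p7,p12} splits into {p1,p5,p6,p7,p12} and {p2}.
Refine {p1,p5,p6,p7,p12} on symbol a: members go to different blocks, giving {p5,p6,p7,p12} and {p1}.
Refine {p5,p6,p7,p12} on symbol a: members go to different blocks, giving {p5,p6} and {p7,p12}.
Split {p3,p11} by δ(·,b) → {p3} and {p11}.
Refine {p7,p12} on symbol a: members go to different blocks, giving {p7} and {p12}.
No further refinement is possible. Final partition (7 blocks): {p5,p6} | {p3} | {p2} | {p1} | {p7} | {p11} | {p12}.
The equivalence class containing p5 is {p5,p6}, of size 2.

2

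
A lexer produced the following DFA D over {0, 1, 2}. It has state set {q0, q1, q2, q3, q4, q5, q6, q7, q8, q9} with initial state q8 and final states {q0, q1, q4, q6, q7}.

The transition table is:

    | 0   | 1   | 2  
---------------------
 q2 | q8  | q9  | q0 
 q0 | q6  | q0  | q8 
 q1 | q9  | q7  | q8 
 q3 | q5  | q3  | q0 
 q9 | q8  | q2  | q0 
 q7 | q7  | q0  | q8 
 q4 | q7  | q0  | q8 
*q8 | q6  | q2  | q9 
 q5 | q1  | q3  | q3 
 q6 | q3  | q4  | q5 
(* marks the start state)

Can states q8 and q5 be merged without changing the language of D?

Yes

All states are reachable from the start state.
P0 = {q0,q1,q4,q6,q7} | {q2,q3,q5,q8,q9}.
Split {q0,q1,q4,q6,q7} by δ(·,0) → {q0,q4,q7} and {q1,q6}.
Split {q0,q4,q7} by δ(·,0) → {q4,q7} and {q0}.
Refine {q2,q3,q5,q8,q9} on symbol 0: members go to different blocks, giving {q2,q3,q9} and {q5,q8}.
The partition is now stable with 5 blocks: {q4,q7} | {q2,q3,q9} | {q1,q6} | {q0} | {q5,q8}.
q8 and q5 lie in the same block of the stable partition, so they are equivalent — no string distinguishes them.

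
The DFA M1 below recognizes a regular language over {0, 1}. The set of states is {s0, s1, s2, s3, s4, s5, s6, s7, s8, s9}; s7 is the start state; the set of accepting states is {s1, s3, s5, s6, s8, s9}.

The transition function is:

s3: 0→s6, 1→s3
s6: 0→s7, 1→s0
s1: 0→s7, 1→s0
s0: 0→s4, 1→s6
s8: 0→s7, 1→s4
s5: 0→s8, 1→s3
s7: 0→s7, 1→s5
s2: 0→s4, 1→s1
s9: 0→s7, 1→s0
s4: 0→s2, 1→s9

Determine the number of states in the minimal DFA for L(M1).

Every state is reachable, so we keep all 10.
P0 = {s1,s3,s5,s6,s8,s9} | {s0,s2,s4,s7}.
Refine {s1,s3,s5,s6,s8,s9} on symbol 0: members go to different blocks, giving {s1,s6,s8,s9} and {s3,s5}.
Refine {s0,s2,s4,s7} on symbol 1: members go to different blocks, giving {s0,s2,s4} and {s7}.
The partition is now stable with 4 blocks: {s1,s6,s8,s9} | {s0,s2,s4} | {s3,s5} | {s7}.

4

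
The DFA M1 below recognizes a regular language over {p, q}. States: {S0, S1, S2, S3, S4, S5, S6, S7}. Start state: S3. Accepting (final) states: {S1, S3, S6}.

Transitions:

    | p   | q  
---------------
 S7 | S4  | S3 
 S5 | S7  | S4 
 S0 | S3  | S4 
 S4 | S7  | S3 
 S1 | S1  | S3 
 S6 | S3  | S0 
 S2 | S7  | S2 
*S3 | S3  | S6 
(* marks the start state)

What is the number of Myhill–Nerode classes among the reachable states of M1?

4

States {S1,S2,S5} cannot be reached from the start state, so discard them.
Initial partition by acceptance: {S3,S6} | {S0,S4,S7}.
Refine {S3,S6} on symbol q: members go to different blocks, giving {S3} and {S6}.
On input p, block {S0,S4,S7} splits into {S4,S7} and {S0}.
Stable partition: {S3} | {S4,S7} | {S6} | {S0} — 4 equivalence classes.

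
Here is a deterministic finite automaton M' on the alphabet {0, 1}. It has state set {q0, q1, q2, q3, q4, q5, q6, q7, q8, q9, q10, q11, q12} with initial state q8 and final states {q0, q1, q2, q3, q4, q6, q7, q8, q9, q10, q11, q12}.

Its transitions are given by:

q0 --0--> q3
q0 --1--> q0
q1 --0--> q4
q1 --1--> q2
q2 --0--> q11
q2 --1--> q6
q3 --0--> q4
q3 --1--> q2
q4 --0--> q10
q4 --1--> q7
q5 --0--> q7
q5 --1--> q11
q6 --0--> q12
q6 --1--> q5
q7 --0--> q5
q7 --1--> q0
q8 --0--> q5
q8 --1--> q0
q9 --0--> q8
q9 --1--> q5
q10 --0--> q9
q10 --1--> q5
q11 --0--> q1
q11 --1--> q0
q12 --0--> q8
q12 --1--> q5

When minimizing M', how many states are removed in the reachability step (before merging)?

0

Exploring from q8, all states are eventually visited, so none are unreachable.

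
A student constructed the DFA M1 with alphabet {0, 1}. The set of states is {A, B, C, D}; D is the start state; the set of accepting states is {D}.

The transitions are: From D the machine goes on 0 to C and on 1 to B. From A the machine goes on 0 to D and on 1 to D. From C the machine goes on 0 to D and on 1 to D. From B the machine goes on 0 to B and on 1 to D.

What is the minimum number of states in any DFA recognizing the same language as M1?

3

States {A} cannot be reached from the start state, so discard them.
Start with accepting vs non-accepting: {D} | {B,C}.
On input 0, block {B,C} splits into {B} and {C}.
The partition is now stable with 3 blocks: {D} | {B} | {C}.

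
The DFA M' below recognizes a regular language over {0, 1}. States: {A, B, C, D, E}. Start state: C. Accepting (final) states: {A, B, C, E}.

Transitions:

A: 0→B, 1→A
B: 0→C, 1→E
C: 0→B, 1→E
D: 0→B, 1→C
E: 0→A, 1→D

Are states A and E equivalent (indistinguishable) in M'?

No

P0 = {A,B,C,E} | {D}.
Split {A,B,C,E} by δ(·,1) → {A,B,C} and {E}.
Split {A,B,C} by δ(·,1) → {B,C} and {A}.
The partition is now stable with 4 blocks: {B,C} | {D} | {E} | {A}.
A and E end up in different blocks, so they are distinguishable. For instance, the string '1' is accepted from only A.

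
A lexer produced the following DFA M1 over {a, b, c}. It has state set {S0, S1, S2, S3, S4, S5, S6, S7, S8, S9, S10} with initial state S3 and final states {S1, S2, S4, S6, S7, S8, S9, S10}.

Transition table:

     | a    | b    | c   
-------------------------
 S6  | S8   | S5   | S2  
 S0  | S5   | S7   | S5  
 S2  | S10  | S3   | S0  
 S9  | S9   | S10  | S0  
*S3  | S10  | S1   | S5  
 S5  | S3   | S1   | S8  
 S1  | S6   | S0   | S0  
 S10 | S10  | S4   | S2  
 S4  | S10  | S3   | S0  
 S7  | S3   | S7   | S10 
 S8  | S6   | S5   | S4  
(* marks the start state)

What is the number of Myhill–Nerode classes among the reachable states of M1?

8

First remove the unreachable states {S9}; 10 states remain.
Initial partition by acceptance: {S1,S2,S4,S6,S7,S8,S10} | {S0,S3,S5}.
Split {S1,S2,S4,S6,S7,S8,S10} by δ(·,a) → {S1,S2,S4,S6,S8,S10} and {S7}.
Refine {S1,S2,S4,S6,S8,S10} on symbol b: members go to different blocks, giving {S1,S2,S4,S6,S8} and {S10}.
Refine {S1,S2,S4,S6,S8} on symbol a: members go to different blocks, giving {S1,S6,S8} and {S2,S4}.
Split {S1,S6,S8} by δ(·,c) → {S6,S8} and {S1}.
Refine {S0,S3,S5} on symbol a: members go to different blocks, giving {S0,S5} and {S3}.
Split {S0,S5} by δ(·,a) → {S0} and {S5}.
The partition is now stable with 8 blocks: {S6,S8} | {S0} | {S7} | {S10} | {S2,S4} | {S1} | {S3} | {S5}.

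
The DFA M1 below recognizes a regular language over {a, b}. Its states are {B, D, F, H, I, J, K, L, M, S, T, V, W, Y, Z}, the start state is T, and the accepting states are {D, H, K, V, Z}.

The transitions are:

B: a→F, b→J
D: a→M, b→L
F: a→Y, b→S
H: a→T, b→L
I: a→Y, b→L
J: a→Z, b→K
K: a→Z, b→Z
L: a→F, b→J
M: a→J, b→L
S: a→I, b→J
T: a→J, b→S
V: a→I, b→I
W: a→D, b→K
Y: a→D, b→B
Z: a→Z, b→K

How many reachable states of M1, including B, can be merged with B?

3

First remove the unreachable states {H,V,W}; 12 states remain.
Initial partition by acceptance: {D,K,Z} | {B,F,I,J,L,M,S,T,Y}.
Split {D,K,Z} by δ(·,a) → {K,Z} and {D}.
Refine {B,F,I,J,L,M,S,T,Y} on symbol a: members go to different blocks, giving {B,F,I,L,M,S,T} and {J} and {Y}.
Split {B,F,I,L,M,S,T} by δ(·,a) → {B,L,S} and {F,I} and {M,T}.
Stable partition: {K,Z} | {B,L,S} | {D} | {J} | {Y} | {F,I} | {M,T} — 7 equivalence classes.
State B belongs to the block {B,L,S}, which has 3 states.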